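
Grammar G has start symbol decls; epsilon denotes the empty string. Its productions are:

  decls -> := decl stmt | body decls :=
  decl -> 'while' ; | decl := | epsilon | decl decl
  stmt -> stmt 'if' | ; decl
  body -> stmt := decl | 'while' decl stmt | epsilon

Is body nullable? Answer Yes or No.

Yes

body has an epsilon-production, so body ⇒ epsilon.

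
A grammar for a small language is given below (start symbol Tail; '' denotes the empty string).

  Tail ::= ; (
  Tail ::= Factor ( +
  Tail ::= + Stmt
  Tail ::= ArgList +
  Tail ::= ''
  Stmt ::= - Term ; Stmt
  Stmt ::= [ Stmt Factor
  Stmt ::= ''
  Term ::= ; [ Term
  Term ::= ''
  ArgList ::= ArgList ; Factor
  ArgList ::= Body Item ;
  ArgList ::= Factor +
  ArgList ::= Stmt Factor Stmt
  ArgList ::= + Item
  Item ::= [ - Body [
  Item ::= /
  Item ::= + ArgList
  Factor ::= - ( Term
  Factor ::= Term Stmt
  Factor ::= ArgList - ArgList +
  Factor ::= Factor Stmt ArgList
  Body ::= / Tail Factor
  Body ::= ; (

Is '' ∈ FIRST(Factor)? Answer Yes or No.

Factor ::= Term Stmt and each of Term, Stmt is nullable, so Factor ⇒* ''.

Yes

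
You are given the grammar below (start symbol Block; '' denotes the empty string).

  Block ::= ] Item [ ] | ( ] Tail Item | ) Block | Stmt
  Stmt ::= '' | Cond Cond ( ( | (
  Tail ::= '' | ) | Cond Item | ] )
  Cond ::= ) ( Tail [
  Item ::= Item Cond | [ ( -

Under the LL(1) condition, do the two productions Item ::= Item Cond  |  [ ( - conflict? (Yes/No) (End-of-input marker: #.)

Yes

FIRST(Item Cond) = { [ } and FIRST([ ( -) = { [ }.
Both contain [, so the two alternatives are not disjoint — LL(1) conflict.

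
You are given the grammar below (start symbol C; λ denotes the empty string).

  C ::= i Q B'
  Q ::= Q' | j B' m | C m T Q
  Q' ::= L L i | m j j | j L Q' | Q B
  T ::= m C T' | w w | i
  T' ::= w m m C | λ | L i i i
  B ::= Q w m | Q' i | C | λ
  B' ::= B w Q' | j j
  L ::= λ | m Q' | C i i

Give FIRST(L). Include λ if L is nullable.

{ i, m, λ }

L ::= λ contributes λ.
L ::= m Q' contributes {m}.
From L ::= C i i: add FIRST(C) = { i }.
Union: FIRST(L) = { i, m, λ }.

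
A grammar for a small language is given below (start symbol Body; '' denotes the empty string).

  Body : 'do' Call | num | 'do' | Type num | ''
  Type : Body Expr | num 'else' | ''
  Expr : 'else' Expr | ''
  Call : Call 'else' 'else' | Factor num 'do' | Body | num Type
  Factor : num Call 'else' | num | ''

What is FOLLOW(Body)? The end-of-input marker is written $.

Body is the start symbol, so $ ∈ FOLLOW(Body).
In Type : Body Expr: add FIRST(Expr)\{''} = { 'else' }.
  Since Expr is nullable, also add FOLLOW(Type) = { $, 'else', num }.
In Call : Body: Body is at the end, add FOLLOW(Call) = { $, 'else', num }.
Union: FOLLOW(Body) = { $, 'else', num }.

{ $, 'else', num }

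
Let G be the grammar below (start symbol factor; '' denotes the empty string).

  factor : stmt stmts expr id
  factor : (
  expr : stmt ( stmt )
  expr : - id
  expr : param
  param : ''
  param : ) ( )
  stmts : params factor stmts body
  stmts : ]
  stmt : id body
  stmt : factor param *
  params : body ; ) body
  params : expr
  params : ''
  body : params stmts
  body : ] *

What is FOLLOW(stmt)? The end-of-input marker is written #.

{ (, ), -, ], id }

In factor : stmt stmts expr id: add FIRST(stmts expr id) = { (, ), -, ], id }.
In expr : stmt ( stmt ): add FIRST(( stmt )) = { ( }.
In expr : stmt ( stmt ): add FIRST()) = { ) }.
Union: FOLLOW(stmt) = { (, ), -, ], id }.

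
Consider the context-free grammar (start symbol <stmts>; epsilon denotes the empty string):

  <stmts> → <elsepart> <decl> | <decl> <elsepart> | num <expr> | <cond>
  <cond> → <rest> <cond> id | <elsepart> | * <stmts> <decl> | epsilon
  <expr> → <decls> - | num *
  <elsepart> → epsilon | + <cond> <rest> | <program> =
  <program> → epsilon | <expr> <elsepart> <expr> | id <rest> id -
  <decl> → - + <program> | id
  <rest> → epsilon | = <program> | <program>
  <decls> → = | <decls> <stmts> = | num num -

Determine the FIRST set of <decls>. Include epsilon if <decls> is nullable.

{ =, num }

<decls> → = contributes {=}.
From <decls> → <decls> <stmts> =: add FIRST(<decls>) = { =, num }.
<decls> → num num - contributes {num}.
Union: FIRST(<decls>) = { =, num }.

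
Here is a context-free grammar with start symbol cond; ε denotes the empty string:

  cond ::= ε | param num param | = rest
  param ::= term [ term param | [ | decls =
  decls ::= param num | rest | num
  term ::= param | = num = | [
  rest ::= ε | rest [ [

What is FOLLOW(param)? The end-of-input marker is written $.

In cond ::= param num param: add FIRST(num param) = { num }.
In cond ::= param num param: param is at the end, add FOLLOW(cond) = { $ }.
In param ::= term [ term param: param is at the end, add FOLLOW(param) = { $, =, [, num }.
In decls ::= param num: add FIRST(num) = { num }.
In term ::= param: param is at the end, add FOLLOW(term) = { =, [, num }.
Union: FOLLOW(param) = { $, =, [, num }.

{ $, =, [, num }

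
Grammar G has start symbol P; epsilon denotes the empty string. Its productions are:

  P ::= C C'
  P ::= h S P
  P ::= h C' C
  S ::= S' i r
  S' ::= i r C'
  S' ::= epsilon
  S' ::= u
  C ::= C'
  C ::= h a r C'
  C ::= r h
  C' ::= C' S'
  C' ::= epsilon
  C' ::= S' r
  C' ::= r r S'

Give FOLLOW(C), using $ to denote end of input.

{ $, i, r, u }

In P ::= C C': add FIRST(C')\{epsilon} = { i, r, u }.
  Since C' is nullable, also add FOLLOW(P) = { $ }.
In P ::= h C' C: C is at the end, add FOLLOW(P) = { $ }.
Union: FOLLOW(C) = { $, i, r, u }.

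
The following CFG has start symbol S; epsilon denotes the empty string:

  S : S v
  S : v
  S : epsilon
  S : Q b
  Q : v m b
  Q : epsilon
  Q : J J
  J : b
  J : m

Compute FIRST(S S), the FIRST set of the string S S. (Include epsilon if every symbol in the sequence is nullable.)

{ b, m, v, epsilon }

Add FIRST(S)\{epsilon} = { b, m, v }; S is nullable, continue.
Add FIRST(S)\{epsilon} = { b, m, v }; S is nullable, continue.
Every symbol is nullable, so include epsilon.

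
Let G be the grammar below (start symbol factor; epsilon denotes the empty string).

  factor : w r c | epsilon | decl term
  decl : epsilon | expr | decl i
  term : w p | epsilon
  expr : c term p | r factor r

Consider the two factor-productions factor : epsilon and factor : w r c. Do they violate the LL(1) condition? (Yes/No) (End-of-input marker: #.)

No

FIRST(epsilon) = { epsilon } and FIRST(w r c) = { w }.
The first is nullable but FOLLOW(factor) = { #, r } is disjoint from FIRST of the second.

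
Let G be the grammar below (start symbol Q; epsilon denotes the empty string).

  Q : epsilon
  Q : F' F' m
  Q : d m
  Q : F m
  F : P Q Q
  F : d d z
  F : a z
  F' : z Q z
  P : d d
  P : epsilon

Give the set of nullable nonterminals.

Directly nullable (have an epsilon-production): Q, P.
F : P Q Q with every symbol nullable, so F is nullable.
No other nonterminal has a production whose RHS symbols are all nullable.

{ F, P, Q }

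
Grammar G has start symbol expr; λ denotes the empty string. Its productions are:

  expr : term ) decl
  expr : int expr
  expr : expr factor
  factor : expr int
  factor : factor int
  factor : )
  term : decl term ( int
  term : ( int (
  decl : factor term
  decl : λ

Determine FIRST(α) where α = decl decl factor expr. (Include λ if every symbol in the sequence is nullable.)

{ (, ), int }

Add FIRST(decl)\{λ} = { (, ), int }; decl is nullable, continue.
Add FIRST(decl)\{λ} = { (, ), int }; decl is nullable, continue.
Add FIRST(factor) = { (, ), int }; factor is not nullable, stop.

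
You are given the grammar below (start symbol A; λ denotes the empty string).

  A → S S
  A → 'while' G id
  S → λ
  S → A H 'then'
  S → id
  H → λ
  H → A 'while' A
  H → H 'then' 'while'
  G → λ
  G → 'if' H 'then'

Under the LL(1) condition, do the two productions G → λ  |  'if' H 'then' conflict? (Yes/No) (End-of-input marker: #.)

FIRST(λ) = { λ } and FIRST('if' H 'then') = { 'if' }.
The first is nullable but FOLLOW(G) = { id } is disjoint from FIRST of the second.

No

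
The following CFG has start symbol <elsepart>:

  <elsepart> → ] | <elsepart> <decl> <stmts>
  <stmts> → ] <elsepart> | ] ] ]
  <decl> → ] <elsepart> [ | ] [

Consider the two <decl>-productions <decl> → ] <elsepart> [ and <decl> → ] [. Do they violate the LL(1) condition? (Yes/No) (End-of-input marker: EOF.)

Yes

FIRST(] <elsepart> [) = { ] } and FIRST(] [) = { ] }.
Both contain ], so the two alternatives are not disjoint — LL(1) conflict.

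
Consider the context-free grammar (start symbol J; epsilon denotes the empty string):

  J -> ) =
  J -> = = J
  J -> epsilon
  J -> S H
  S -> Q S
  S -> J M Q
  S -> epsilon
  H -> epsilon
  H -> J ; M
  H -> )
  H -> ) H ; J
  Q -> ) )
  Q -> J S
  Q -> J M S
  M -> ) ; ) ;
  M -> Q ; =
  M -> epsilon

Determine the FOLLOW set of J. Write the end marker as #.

{ #, ), ;, = }

J is the start symbol, so # ∈ FOLLOW(J).
In J -> = = J: J is at the end, add FOLLOW(J) = { #, ), ;, = }.
In S -> J M Q: add FIRST(M Q)\{epsilon} = { ), ;, = }.
  Since M Q is nullable, also add FOLLOW(S) = { #, ), ;, = }.
In H -> J ; M: add FIRST(; M) = { ; }.
In H -> ) H ; J: J is at the end, add FOLLOW(H) = { #, ), ;, = }.
In Q -> J S: add FIRST(S)\{epsilon} = { ), ;, = }.
  Since S is nullable, also add FOLLOW(Q) = { #, ), ;, = }.
In Q -> J M S: add FIRST(M S)\{epsilon} = { ), ;, = }.
  Since M S is nullable, also add FOLLOW(Q) = { #, ), ;, = }.
Union: FOLLOW(J) = { #, ), ;, = }.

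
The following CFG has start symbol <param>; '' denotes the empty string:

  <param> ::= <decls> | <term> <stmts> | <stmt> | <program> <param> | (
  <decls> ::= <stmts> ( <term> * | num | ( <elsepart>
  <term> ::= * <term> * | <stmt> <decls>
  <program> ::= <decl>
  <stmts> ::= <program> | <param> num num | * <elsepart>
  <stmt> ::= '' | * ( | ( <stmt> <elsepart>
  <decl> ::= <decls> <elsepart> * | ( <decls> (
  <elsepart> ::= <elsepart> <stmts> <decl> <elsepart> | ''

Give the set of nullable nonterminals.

{ <elsepart>, <param>, <stmt> }

Directly nullable (have an ''-production): <stmt>, <elsepart>.
<param> ::= <stmt> with every symbol nullable, so <param> is nullable.
No other nonterminal has a production whose RHS symbols are all nullable.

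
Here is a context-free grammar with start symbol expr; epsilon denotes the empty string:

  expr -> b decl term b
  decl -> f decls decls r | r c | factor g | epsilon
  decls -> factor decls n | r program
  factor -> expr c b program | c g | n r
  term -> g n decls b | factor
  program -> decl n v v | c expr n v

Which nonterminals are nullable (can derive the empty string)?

Directly nullable (have an epsilon-production): decl.
No other nonterminal has a production whose RHS symbols are all nullable.

{ decl }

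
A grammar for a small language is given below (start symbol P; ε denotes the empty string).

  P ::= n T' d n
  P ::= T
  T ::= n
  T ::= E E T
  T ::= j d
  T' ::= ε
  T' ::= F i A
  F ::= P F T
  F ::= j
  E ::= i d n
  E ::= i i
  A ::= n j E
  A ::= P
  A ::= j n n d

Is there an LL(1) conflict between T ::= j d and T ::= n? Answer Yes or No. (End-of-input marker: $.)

No

FIRST(j d) = { j } and FIRST(n) = { n }.
The FIRST sets are disjoint and neither alternative is nullable — no conflict.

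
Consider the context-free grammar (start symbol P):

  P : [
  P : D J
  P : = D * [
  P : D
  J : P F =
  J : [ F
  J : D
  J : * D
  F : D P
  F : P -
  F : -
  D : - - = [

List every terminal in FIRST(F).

{ -, =, [ }

From F : D P: add FIRST(D) = { - }.
From F : P -: add FIRST(P) = { -, =, [ }.
F : - contributes {-}.
Union: FIRST(F) = { -, =, [ }.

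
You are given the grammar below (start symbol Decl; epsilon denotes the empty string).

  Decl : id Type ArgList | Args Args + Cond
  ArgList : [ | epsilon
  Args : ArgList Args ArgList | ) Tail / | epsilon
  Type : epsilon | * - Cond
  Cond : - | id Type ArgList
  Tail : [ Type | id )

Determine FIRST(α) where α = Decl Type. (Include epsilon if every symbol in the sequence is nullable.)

Add FIRST(Decl) = { ), +, [, id }; Decl is not nullable, stop.

{ ), +, [, id }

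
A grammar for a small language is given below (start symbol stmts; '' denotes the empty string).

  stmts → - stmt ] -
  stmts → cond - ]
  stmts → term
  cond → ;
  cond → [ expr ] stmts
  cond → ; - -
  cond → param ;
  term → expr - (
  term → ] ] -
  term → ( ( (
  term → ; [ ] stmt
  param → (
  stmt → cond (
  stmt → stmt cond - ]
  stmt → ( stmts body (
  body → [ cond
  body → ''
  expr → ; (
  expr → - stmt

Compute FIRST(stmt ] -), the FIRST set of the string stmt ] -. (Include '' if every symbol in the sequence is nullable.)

Add FIRST(stmt) = { (, ;, [ }; stmt is not nullable, stop.

{ (, ;, [ }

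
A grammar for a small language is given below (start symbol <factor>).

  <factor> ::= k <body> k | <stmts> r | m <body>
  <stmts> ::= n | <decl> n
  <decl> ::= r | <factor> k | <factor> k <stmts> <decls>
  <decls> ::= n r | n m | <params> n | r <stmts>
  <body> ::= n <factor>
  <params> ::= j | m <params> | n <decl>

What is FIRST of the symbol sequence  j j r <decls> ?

j is a terminal; add {j} and stop.

{ j }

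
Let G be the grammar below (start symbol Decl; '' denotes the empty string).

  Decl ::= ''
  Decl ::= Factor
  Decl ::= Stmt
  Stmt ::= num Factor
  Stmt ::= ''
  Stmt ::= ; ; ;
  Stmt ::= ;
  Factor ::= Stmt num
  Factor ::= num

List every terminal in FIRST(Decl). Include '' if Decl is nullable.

{ ;, num, '' }

Decl ::= '' contributes ''.
From Decl ::= Factor: add FIRST(Factor) = { ;, num }.
From Decl ::= Stmt: add FIRST(Stmt) = { ;, num, '' } (including '' since Stmt is nullable).
Union: FIRST(Decl) = { ;, num, '' }.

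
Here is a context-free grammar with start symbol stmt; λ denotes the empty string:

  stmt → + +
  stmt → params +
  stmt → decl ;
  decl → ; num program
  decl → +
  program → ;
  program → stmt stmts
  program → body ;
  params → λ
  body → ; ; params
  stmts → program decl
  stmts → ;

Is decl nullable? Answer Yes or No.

No

Nullable nonterminals: params.
No production of decl has an RHS whose symbols are all nullable, so decl is not nullable.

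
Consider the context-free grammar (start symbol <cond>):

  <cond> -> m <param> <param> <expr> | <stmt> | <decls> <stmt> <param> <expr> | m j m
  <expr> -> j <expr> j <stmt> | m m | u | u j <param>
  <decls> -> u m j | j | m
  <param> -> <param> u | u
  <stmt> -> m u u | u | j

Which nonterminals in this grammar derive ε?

{ } (none)

No nonterminal has an empty production or an RHS whose symbols are all nullable.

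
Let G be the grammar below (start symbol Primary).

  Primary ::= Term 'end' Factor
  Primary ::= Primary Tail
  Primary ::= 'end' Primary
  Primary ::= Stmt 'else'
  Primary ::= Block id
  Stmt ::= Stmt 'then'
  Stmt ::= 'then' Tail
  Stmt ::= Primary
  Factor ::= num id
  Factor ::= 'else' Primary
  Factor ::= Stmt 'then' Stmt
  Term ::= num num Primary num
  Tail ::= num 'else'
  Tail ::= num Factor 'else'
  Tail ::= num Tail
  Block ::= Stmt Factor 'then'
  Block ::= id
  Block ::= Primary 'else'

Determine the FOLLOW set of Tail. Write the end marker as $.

In Primary ::= Primary Tail: Tail is at the end, add FOLLOW(Primary) = { $, 'else', 'end', 'then', id, num }.
In Stmt ::= 'then' Tail: Tail is at the end, add FOLLOW(Stmt) = { $, 'else', 'end', 'then', id, num }.
In Tail ::= num Tail: Tail is at the end, add FOLLOW(Tail) = { $, 'else', 'end', 'then', id, num }.
Union: FOLLOW(Tail) = { $, 'else', 'end', 'then', id, num }.

{ $, 'else', 'end', 'then', id, num }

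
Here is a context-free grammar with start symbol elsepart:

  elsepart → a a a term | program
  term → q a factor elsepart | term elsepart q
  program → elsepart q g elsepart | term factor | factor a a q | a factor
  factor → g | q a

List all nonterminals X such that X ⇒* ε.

{ } (none)

No nonterminal has an empty production or an RHS whose symbols are all nullable.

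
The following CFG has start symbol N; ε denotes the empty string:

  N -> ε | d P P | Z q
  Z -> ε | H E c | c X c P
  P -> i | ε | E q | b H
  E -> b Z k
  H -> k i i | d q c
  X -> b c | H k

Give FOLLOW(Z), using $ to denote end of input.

{ k, q }

In N -> Z q: add FIRST(q) = { q }.
In E -> b Z k: add FIRST(k) = { k }.
Union: FOLLOW(Z) = { k, q }.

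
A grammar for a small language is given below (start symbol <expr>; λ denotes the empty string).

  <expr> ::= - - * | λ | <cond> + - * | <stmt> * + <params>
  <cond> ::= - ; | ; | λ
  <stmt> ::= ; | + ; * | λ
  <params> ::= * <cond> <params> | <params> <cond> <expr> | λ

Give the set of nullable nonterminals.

{ <cond>, <expr>, <params>, <stmt> }

Directly nullable (have an λ-production): <expr>, <cond>, <stmt>, <params>.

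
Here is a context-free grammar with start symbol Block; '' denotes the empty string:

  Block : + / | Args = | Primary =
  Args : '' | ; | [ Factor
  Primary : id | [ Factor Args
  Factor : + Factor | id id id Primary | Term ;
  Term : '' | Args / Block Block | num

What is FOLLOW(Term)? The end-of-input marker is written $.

In Factor : Term ;: add FIRST(;) = { ; }.
Union: FOLLOW(Term) = { ; }.

{ ; }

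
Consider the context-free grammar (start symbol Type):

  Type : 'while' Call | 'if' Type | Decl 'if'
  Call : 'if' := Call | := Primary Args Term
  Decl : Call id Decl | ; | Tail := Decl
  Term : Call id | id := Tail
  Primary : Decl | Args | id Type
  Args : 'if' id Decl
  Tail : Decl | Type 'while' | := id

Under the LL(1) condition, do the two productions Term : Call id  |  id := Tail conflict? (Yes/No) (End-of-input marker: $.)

FIRST(Call id) = { 'if', := } and FIRST(id := Tail) = { id }.
The FIRST sets are disjoint and neither alternative is nullable — no conflict.

No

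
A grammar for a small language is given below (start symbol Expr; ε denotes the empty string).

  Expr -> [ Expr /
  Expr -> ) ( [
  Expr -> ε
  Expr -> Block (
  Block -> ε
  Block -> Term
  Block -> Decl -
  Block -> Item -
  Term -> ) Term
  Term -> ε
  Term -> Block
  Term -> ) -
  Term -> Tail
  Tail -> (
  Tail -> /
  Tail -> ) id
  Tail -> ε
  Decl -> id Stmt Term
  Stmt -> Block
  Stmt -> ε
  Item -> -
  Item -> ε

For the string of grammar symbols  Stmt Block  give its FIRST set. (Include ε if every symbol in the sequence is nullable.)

{ (, ), -, /, id, ε }

Add FIRST(Stmt)\{ε} = { (, ), -, /, id }; Stmt is nullable, continue.
Add FIRST(Block)\{ε} = { (, ), -, /, id }; Block is nullable, continue.
Every symbol is nullable, so include ε.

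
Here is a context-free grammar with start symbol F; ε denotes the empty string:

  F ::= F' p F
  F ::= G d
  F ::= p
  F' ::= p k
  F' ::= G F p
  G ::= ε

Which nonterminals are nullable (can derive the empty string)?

{ G }

Directly nullable (have an ε-production): G.
No other nonterminal has a production whose RHS symbols are all nullable.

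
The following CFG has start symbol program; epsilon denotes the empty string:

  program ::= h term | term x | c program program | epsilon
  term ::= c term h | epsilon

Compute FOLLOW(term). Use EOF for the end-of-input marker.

{ EOF, c, h, x }

In program ::= h term: term is at the end, add FOLLOW(program) = { EOF, c, h, x }.
In program ::= term x: add FIRST(x) = { x }.
In term ::= c term h: add FIRST(h) = { h }.
Union: FOLLOW(term) = { EOF, c, h, x }.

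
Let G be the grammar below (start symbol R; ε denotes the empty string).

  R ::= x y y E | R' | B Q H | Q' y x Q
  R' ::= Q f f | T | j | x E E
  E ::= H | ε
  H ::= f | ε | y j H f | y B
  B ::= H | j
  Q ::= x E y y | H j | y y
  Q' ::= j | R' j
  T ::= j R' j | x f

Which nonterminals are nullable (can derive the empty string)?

Directly nullable (have an ε-production): E, H.
B ::= H with every symbol nullable, so B is nullable.
No other nonterminal has a production whose RHS symbols are all nullable.

{ B, E, H }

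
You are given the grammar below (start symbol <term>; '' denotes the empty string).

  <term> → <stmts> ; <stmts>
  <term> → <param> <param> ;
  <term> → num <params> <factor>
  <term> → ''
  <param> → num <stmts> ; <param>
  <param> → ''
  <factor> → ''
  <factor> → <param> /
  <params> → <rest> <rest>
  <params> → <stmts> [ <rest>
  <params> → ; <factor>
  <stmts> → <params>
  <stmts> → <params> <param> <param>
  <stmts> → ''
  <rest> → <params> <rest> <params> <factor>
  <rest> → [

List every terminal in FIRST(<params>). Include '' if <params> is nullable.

From <params> → <rest> <rest>: add FIRST(<rest>) = { ;, [ }.
From <params> → <stmts> [ <rest>: <stmts> nullable, take FIRST(<stmts>) ∪ {[} = { ;, [ }.
<params> → ; <factor> contributes {;}.
Union: FIRST(<params>) = { ;, [ }.

{ ;, [ }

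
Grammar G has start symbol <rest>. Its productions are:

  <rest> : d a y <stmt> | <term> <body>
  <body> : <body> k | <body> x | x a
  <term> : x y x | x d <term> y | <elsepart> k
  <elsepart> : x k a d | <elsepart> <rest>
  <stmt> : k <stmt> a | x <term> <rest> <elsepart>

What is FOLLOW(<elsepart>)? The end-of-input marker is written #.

{ #, a, d, k, x }

In <term> : <elsepart> k: add FIRST(k) = { k }.
In <elsepart> : <elsepart> <rest>: add FIRST(<rest>) = { d, x }.
In <stmt> : x <term> <rest> <elsepart>: <elsepart> is at the end, add FOLLOW(<stmt>) = { #, a, d, k, x }.
Union: FOLLOW(<elsepart>) = { #, a, d, k, x }.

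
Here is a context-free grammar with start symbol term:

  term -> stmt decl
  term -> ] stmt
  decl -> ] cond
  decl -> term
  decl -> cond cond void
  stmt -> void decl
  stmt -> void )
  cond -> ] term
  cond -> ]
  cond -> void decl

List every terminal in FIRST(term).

{ ], void }

From term -> stmt decl: add FIRST(stmt) = { void }.
term -> ] stmt contributes {]}.
Union: FIRST(term) = { ], void }.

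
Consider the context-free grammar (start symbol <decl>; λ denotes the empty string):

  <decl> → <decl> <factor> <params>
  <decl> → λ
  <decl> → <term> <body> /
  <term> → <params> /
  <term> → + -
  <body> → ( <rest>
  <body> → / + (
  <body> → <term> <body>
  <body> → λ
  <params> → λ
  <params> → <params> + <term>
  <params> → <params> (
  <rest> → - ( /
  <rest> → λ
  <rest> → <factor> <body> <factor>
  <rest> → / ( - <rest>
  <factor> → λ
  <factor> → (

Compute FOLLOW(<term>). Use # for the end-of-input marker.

In <decl> → <term> <body> /: add FIRST(<body> /) = { (, +, / }.
In <body> → <term> <body>: add FIRST(<body>)\{λ} = { (, +, / }.
  Since <body> is nullable, also add FOLLOW(<body>) = { (, / }.
In <params> → <params> + <term>: <term> is at the end, add FOLLOW(<params>) = { #, (, +, / }.
Union: FOLLOW(<term>) = { #, (, +, / }.

{ #, (, +, / }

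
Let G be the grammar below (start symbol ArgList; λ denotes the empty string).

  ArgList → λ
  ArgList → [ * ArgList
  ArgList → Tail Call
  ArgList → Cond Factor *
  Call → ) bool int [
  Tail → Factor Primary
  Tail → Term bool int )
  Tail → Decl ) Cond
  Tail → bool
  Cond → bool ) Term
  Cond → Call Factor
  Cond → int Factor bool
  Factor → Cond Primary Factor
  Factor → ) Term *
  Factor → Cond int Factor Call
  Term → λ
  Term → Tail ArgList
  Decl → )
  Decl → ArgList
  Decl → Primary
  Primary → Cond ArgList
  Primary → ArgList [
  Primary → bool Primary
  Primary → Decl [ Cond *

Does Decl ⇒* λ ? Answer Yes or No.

Yes

Decl → ArgList and each of ArgList is nullable, so Decl ⇒* λ.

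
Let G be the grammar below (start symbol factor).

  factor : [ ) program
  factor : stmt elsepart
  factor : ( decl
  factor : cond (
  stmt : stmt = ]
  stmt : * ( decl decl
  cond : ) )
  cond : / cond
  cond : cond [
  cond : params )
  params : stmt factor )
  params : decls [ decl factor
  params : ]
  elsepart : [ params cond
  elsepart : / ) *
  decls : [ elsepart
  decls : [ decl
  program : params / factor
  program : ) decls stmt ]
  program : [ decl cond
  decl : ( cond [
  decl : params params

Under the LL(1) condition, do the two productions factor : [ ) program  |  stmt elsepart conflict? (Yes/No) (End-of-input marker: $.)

No

FIRST([ ) program) = { [ } and FIRST(stmt elsepart) = { * }.
The FIRST sets are disjoint and neither alternative is nullable — no conflict.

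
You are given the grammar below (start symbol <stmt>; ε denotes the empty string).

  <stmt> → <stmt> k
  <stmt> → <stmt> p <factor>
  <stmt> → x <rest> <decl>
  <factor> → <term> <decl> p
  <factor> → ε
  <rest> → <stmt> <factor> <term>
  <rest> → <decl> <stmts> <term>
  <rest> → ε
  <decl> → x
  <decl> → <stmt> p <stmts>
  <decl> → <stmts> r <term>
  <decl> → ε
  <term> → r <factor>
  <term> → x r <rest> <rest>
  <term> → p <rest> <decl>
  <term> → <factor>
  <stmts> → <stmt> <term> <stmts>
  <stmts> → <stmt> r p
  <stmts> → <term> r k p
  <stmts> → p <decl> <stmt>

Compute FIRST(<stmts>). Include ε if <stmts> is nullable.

From <stmts> → <stmt> <term> <stmts>: add FIRST(<stmt>) = { x }.
From <stmts> → <stmt> r p: add FIRST(<stmt>) = { x }.
From <stmts> → <term> r k p: <term> nullable, take FIRST(<term>) ∪ {r} = { p, r, x }.
<stmts> → p <decl> <stmt> contributes {p}.
Union: FIRST(<stmts>) = { p, r, x }.

{ p, r, x }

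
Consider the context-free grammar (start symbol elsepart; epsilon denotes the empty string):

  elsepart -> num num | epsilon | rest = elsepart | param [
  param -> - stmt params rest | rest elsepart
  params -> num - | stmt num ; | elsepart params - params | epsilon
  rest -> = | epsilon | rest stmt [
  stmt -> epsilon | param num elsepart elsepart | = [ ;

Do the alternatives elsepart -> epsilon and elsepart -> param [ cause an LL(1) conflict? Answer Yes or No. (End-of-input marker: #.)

FIRST(epsilon) = { epsilon } and FIRST(param [) = { -, =, [, num }.
The first alternative is nullable and FOLLOW(elsepart) = { #, -, =, [, num } shares - with FIRST of the second — conflict.

Yes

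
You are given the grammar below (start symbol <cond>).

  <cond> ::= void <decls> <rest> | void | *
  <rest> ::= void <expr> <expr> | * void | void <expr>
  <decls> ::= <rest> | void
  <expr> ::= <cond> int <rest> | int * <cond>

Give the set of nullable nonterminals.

No nonterminal has an empty production or an RHS whose symbols are all nullable.

{ } (none)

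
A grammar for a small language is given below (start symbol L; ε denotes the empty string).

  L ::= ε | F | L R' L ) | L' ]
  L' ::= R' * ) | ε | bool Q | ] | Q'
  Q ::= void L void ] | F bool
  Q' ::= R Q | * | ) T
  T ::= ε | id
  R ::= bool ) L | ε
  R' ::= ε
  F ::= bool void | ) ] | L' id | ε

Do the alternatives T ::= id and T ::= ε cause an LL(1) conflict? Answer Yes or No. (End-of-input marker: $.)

FIRST(id) = { id } and FIRST(ε) = { ε }.
The second alternative is nullable and FOLLOW(T) = { ], id } shares id with FIRST of the first — conflict.

Yes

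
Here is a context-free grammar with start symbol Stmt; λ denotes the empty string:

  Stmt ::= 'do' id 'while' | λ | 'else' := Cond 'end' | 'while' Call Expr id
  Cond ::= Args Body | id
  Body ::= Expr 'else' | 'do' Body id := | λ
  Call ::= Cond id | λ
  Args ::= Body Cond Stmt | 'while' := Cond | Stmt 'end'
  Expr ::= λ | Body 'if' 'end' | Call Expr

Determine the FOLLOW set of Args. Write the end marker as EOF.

{ 'do', 'else', 'end', 'if', 'while', id }

In Cond ::= Args Body: add FIRST(Body)\{λ} = { 'do', 'else', 'end', 'if', 'while', id }.
  Since Body is nullable, also add FOLLOW(Cond) = { 'do', 'else', 'end', 'if', 'while', id }.
Union: FOLLOW(Args) = { 'do', 'else', 'end', 'if', 'while', id }.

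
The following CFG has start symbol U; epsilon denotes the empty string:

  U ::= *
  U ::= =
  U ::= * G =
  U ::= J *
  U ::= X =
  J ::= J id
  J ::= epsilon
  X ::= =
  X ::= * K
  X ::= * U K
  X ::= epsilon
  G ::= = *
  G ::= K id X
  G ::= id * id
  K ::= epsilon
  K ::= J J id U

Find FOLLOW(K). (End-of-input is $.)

{ =, id }

In X ::= * K: K is at the end, add FOLLOW(X) = { = }.
In X ::= * U K: K is at the end, add FOLLOW(X) = { = }.
In G ::= K id X: add FIRST(id X) = { id }.
Union: FOLLOW(K) = { =, id }.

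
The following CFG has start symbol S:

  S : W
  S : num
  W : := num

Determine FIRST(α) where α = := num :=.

{ := }

:= is a terminal; add {:=} and stop.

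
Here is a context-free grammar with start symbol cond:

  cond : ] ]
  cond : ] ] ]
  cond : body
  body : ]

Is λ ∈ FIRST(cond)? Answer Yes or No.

No

No nonterminal in this grammar is nullable.
No production of cond has an RHS whose symbols are all nullable, so cond is not nullable.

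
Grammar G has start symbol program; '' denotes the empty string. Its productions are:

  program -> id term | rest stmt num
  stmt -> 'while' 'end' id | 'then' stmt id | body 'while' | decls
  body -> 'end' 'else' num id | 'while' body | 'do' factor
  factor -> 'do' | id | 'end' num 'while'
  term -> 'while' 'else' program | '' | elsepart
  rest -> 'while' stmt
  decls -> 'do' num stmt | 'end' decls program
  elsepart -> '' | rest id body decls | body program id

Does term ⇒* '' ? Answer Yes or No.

Yes

term has an ''-production, so term ⇒ ''.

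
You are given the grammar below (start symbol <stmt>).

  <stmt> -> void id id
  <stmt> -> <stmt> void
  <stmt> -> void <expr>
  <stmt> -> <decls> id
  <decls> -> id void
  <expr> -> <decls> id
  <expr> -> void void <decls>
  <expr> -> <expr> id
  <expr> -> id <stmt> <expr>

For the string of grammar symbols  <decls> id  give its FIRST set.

Add FIRST(<decls>) = { id }; <decls> is not nullable, stop.

{ id }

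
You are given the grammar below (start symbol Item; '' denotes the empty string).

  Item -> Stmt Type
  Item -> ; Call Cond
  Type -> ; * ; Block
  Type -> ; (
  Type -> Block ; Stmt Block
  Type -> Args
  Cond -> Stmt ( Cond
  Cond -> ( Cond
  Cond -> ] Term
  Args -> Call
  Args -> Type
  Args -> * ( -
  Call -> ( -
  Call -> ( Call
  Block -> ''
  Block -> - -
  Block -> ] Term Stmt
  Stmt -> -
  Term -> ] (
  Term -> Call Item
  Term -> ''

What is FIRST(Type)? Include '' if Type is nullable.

{ (, *, -, ;, ] }

Type -> ; * ; Block contributes {;}.
Type -> ; ( contributes {;}.
From Type -> Block ; Stmt Block: Block nullable, take FIRST(Block) ∪ {;} = { -, ;, ] }.
From Type -> Args: add FIRST(Args) = { (, *, -, ;, ] }.
Union: FIRST(Type) = { (, *, -, ;, ] }.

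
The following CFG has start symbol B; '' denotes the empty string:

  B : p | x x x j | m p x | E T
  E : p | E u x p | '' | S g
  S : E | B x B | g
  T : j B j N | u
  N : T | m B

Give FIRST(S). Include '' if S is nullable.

{ g, j, m, p, u, x, '' }

From S : E: add FIRST(E) = { g, j, m, p, u, x, '' } (including '' since E is nullable).
From S : B x B: add FIRST(B) = { g, j, m, p, u, x }.
S : g contributes {g}.
Union: FIRST(S) = { g, j, m, p, u, x, '' }.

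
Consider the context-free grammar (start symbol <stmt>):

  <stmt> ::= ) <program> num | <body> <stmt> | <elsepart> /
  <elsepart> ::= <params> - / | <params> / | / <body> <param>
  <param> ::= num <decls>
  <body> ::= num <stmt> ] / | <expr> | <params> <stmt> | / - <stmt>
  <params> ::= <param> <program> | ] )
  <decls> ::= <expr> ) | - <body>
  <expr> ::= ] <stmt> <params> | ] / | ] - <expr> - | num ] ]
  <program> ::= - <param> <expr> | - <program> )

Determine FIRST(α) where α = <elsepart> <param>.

Add FIRST(<elsepart>) = { /, ], num }; <elsepart> is not nullable, stop.

{ /, ], num }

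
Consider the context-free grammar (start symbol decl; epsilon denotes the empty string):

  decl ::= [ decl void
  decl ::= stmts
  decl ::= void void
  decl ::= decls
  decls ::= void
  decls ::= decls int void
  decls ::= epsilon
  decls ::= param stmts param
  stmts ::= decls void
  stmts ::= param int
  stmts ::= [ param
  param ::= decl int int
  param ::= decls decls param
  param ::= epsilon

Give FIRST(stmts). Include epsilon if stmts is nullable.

From stmts ::= decls void: decls nullable, take FIRST(decls) ∪ {void} = { [, int, void }.
From stmts ::= param int: param nullable, take FIRST(param) ∪ {int} = { [, int, void }.
stmts ::= [ param contributes {[}.
Union: FIRST(stmts) = { [, int, void }.

{ [, int, void }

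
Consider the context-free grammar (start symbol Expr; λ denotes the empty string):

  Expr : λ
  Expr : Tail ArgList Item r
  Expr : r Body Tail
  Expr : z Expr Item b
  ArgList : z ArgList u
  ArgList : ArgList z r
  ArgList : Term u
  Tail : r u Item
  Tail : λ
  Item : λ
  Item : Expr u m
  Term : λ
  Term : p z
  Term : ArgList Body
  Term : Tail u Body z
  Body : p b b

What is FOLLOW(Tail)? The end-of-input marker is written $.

{ $, b, p, r, u, z }

In Expr : Tail ArgList Item r: add FIRST(ArgList Item r) = { p, r, u, z }.
In Expr : r Body Tail: Tail is at the end, add FOLLOW(Expr) = { $, b, p, r, u, z }.
In Term : Tail u Body z: add FIRST(u Body z) = { u }.
Union: FOLLOW(Tail) = { $, b, p, r, u, z }.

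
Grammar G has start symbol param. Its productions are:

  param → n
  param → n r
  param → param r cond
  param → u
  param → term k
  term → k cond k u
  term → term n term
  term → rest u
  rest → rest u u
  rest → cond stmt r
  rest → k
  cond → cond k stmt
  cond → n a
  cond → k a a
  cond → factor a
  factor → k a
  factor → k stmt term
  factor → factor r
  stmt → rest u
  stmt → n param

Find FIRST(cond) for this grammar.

{ k, n }

From cond → cond k stmt: add FIRST(cond) = { k, n }.
cond → n a contributes {n}.
cond → k a a contributes {k}.
From cond → factor a: add FIRST(factor) = { k }.
Union: FIRST(cond) = { k, n }.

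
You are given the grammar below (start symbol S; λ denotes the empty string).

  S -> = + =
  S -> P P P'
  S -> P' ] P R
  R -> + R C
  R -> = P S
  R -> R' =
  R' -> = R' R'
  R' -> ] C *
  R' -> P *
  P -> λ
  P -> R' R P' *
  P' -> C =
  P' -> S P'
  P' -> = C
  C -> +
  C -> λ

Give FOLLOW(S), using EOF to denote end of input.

S is the start symbol, so EOF ∈ FOLLOW(S).
In R -> = P S: S is at the end, add FOLLOW(R) = { EOF, *, +, =, ] }.
In P' -> S P': add FIRST(P') = { *, +, =, ] }.
Union: FOLLOW(S) = { EOF, *, +, =, ] }.

{ EOF, *, +, =, ] }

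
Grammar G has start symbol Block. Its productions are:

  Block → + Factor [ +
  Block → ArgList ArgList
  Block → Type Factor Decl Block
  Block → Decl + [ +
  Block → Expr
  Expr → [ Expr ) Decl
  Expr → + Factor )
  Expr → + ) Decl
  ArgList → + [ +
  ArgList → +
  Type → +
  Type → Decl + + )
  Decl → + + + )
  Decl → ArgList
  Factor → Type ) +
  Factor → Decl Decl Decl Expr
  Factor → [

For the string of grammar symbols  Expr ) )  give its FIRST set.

{ +, [ }

Add FIRST(Expr) = { +, [ }; Expr is not nullable, stop.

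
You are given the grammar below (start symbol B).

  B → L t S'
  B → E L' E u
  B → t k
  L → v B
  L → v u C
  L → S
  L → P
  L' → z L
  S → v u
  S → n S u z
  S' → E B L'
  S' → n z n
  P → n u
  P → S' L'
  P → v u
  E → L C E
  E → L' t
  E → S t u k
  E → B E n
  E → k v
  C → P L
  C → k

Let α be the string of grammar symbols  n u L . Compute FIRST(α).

{ n }

n is a terminal; add {n} and stop.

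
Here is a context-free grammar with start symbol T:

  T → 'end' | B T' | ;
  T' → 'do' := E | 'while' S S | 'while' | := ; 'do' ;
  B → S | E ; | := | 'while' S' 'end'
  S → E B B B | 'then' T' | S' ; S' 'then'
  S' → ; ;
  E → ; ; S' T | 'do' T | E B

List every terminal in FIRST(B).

{ 'do', 'then', 'while', :=, ; }

From B → S: add FIRST(S) = { 'do', 'then', ; }.
From B → E ;: add FIRST(E) = { 'do', ; }.
B → := contributes {:=}.
B → 'while' S' 'end' contributes {'while'}.
Union: FIRST(B) = { 'do', 'then', 'while', :=, ; }.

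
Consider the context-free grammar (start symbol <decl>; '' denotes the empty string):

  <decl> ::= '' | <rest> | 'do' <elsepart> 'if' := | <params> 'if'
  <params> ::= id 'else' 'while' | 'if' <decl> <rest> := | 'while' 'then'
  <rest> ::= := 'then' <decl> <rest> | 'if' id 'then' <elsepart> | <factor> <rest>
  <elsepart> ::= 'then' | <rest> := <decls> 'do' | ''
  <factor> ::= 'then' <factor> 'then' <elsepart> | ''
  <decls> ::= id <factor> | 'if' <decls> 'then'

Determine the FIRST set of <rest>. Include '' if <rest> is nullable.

<rest> ::= := 'then' <decl> <rest> contributes {:=}.
<rest> ::= 'if' id 'then' <elsepart> contributes {'if'}.
From <rest> ::= <factor> <rest>: <factor> nullable, take FIRST(<factor>) ∪ FIRST(<rest>) = { 'if', 'then', := }.
Union: FIRST(<rest>) = { 'if', 'then', := }.

{ 'if', 'then', := }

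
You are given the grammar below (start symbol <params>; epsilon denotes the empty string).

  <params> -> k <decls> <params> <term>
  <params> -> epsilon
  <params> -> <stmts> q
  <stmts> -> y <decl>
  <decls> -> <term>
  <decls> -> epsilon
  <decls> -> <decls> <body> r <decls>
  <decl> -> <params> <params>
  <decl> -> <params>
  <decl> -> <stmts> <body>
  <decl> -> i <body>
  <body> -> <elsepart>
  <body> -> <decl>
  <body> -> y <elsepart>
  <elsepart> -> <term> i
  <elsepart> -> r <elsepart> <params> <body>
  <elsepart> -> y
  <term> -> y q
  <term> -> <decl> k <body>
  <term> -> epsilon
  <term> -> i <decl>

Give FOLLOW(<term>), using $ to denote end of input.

In <params> -> k <decls> <params> <term>: <term> is at the end, add FOLLOW(<params>) = { $, i, k, q, r, y }.
In <decls> -> <term>: <term> is at the end, add FOLLOW(<decls>) = { $, i, k, q, r, y }.
In <elsepart> -> <term> i: add FIRST(i) = { i }.
Union: FOLLOW(<term>) = { $, i, k, q, r, y }.

{ $, i, k, q, r, y }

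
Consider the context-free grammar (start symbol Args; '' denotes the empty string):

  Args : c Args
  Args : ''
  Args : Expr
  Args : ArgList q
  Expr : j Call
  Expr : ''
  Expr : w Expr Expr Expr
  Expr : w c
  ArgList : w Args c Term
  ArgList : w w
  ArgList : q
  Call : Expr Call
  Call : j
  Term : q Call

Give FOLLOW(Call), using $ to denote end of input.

{ $, c, j, q, w }

In Expr : j Call: Call is at the end, add FOLLOW(Expr) = { $, c, j, w }.
In Call : Expr Call: Call is at the end, add FOLLOW(Call) = { $, c, j, q, w }.
In Term : q Call: Call is at the end, add FOLLOW(Term) = { q }.
Union: FOLLOW(Call) = { $, c, j, q, w }.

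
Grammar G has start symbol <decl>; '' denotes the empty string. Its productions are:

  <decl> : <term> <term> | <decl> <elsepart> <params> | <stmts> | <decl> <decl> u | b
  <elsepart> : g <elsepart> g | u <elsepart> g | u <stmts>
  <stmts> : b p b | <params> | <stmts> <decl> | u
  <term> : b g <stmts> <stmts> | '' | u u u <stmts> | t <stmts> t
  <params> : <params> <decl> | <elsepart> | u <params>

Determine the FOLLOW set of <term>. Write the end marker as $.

{ $, b, g, t, u }

In <decl> : <term> <term>: add FIRST(<term>)\{''} = { b, t, u }.
  Since <term> is nullable, also add FOLLOW(<decl>) = { $, b, g, t, u }.
In <decl> : <term> <term>: <term> is at the end, add FOLLOW(<decl>) = { $, b, g, t, u }.
Union: FOLLOW(<term>) = { $, b, g, t, u }.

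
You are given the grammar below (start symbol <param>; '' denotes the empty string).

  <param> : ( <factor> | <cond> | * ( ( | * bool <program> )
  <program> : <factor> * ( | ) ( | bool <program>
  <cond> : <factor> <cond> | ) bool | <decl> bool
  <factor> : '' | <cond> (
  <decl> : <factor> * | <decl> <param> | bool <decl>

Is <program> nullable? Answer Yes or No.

No

Nullable nonterminals: <factor>.
No production of <program> has an RHS whose symbols are all nullable, so <program> is not nullable.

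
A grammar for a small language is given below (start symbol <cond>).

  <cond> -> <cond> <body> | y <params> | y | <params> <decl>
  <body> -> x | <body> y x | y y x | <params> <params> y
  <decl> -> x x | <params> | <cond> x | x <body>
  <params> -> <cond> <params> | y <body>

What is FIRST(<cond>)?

{ y }

From <cond> -> <cond> <body>: add FIRST(<cond>) = { y }.
<cond> -> y <params> contributes {y}.
<cond> -> y contributes {y}.
From <cond> -> <params> <decl>: add FIRST(<params>) = { y }.
Union: FIRST(<cond>) = { y }.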